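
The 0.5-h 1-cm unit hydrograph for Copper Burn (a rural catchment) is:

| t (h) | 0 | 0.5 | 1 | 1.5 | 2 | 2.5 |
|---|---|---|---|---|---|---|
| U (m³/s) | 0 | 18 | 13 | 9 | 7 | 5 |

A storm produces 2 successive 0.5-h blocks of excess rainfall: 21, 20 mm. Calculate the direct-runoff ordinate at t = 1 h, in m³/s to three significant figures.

Q ≈ 63.3 m³/s

By discrete convolution, Q_j = Σ (P_i / 10 mm) · U_{j−i}.
At t = 1 h (j=2): Q = (21/10)·13 + (20/10)·18 = 63.3 m³/s.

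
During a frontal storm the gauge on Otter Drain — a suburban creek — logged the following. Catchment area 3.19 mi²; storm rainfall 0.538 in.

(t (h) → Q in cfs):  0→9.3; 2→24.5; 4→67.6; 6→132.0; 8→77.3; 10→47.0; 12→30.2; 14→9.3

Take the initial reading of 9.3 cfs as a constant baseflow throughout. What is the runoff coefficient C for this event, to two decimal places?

C ≈ 0.58

ΣQ_DR = 322.8 cfs; V = ΣQ_DR·Δt = 2.324 × 10^6 ft³.
Runoff depth d = V / A = 0.3136 in.
C = d / P = 0.3136 / 0.538 = 0.58.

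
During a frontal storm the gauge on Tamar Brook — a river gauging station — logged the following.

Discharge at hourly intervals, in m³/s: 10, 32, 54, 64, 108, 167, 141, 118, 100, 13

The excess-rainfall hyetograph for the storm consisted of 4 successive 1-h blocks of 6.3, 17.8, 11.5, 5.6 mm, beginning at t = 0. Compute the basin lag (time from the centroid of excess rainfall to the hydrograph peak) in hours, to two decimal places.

Centroid of excess rainfall: t_c = Σ P_i·t̄_i / ΣP_i = 1.8981 h (block centres at 0.5, 1.5, 2.5, 3.5 h).
Hydrograph peak occurs at t = 5 h, so basin lag t_L = 5 − 1.8981 = 3.10 h.

t_L ≈ 3.10 h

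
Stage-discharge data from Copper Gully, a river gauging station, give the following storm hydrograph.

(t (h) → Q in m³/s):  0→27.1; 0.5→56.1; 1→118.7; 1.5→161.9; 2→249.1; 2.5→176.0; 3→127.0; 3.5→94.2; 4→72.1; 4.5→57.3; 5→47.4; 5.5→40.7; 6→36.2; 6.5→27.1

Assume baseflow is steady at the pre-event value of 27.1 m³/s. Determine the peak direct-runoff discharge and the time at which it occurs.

Q_p = 222.0 m³/s at t = 2 h

Subtracting baseflow gives direct-runoff ordinates: 0.0, 29.0, 91.6, 134.8, 222.0, 148.9, 99.9, 67.1, 45.0, 30.2, 20.3, 13.6, 9.1, 0.0 m³/s.
The maximum is 222.0 m³/s, occurring at the reading for t = 2 h.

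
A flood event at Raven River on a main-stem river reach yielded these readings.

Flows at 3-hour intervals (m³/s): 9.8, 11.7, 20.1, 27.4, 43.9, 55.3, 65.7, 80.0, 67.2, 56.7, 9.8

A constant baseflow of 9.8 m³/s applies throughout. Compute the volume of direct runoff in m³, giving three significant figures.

Direct-runoff ordinates (Q − Q_b): 0.0, 1.9, 10.3, 17.6, 34.1, 45.5, 55.9, 70.2, 57.4, 46.9, 0.0 m³/s.
ΣQ_DR = 339.8 m³/s.
With Δt = 3 h = 10800 s, V = ΣQ_DR · Δt = 339.8 × 10800 = 3.67 × 10^6 m³.

V ≈ 3.67 × 10^6 m³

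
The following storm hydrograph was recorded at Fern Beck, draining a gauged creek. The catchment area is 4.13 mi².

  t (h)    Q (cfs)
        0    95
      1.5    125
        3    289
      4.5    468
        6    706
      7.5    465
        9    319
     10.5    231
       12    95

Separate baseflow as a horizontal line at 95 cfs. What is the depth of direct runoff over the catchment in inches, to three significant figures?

Direct runoff: 0.0, 30.0, 194.0, 373.0, 611.0, 370.0, 224.0, 136.0, 0.0 cfs; ΣQ_DR = 1938 cfs.
V = ΣQ_DR · Δt = 1938 × 5400 s = 1.047 × 10^7 ft³.
Over A = 4.13 mi², depth = V / A = 1.09 in.

d ≈ 1.09 in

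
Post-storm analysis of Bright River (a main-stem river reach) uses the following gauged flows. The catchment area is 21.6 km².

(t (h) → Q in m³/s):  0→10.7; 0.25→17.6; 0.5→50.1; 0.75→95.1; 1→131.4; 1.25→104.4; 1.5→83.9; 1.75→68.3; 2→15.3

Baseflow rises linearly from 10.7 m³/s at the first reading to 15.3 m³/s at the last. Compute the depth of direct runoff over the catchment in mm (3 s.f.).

Direct runoff: 0.00, 6.33, 38.25, 82.67, 118.40, 90.83, 69.75, 53.58, 0.00 m³/s; ΣQ_DR = 459.8 m³/s.
V = ΣQ_DR · Δt = 459.8 × 900 s = 4.138 × 10^5 m³.
Over A = 21.6 km², depth = V / A = 19.2 mm.

d ≈ 19.2 mm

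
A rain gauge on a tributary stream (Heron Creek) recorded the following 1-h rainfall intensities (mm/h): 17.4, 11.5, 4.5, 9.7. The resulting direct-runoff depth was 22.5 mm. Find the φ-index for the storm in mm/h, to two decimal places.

Only the 3 blocks with intensity above φ contribute runoff: 17.4, 11.5, 9.7 mm/h.
Σ(I−φ)·Δt = d  ⇒  (17.4+11.5+9.7 − 3φ)·1 = 22.5
φ = (38.60 − 22.5/1) / 3 = 5.37 mm/h.

φ ≈ 5.37 mm/h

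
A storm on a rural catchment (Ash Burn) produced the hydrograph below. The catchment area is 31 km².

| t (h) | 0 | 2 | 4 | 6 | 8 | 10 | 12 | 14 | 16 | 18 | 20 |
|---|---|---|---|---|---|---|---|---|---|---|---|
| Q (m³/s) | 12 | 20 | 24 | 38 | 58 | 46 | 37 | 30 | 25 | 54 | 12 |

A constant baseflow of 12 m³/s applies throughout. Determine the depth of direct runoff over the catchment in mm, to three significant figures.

Direct runoff: 0.0, 8.0, 12.0, 26.0, 46.0, 34.0, 25.0, 18.0, 13.0, 42.0, 0.0 m³/s; ΣQ_DR = 224.0 m³/s.
V = ΣQ_DR · Δt = 224.0 × 7200 s = 1.613 × 10^6 m³.
Over A = 31 km², depth = V / A = 52.0 mm.

d ≈ 52.0 mm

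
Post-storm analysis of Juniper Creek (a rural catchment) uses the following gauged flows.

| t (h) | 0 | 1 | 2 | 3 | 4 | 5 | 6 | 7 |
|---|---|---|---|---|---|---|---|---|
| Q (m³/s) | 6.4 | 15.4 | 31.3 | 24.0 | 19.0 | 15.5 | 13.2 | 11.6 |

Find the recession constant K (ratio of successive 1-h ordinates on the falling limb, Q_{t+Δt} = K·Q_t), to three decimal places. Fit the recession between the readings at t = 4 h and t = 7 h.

K ≈ 0.848

Using the recession-limb readings at t = 4 h and t = 7 h: Q falls from 19.0 to 11.6 m³/s over 3 intervals.
K = (Q₂/Q₁)^(1/3) = (11.6/19.0)^(1/3) = 0.848.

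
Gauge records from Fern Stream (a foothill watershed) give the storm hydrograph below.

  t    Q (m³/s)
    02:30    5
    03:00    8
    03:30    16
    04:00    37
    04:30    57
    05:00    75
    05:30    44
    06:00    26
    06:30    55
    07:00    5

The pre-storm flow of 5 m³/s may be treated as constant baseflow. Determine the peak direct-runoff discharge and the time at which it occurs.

Q_p = 70.0 m³/s at t = 05:00

Subtracting baseflow gives direct-runoff ordinates: 0.0, 3.0, 11.0, 32.0, 52.0, 70.0, 39.0, 21.0, 50.0, 0.0 m³/s.
The maximum is 70.0 m³/s, occurring at the reading for t = 05:00.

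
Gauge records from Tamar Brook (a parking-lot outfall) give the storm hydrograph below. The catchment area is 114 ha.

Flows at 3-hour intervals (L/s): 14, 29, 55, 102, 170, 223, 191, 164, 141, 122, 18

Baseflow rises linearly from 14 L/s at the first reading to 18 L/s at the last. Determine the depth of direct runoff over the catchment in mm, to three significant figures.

d ≈ 9.98 mm

Direct runoff: 0.00, 14.60, 40.20, 86.80, 154.40, 207.00, 174.60, 147.20, 123.80, 104.40, 0.00 L/s; ΣQ_DR = 1053 L/s.
V = ΣQ_DR · Δt = 1053 × 10800 s = 1.137 × 10^7 L.
Over A = 114 ha, depth = V / A = 9.98 mm.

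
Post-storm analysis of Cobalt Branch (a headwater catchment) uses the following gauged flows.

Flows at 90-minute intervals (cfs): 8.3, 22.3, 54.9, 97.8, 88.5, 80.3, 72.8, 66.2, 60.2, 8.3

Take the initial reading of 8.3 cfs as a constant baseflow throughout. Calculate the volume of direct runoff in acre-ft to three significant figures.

V ≈ 59.1 acre-ft

Direct-runoff ordinates (Q − Q_b): 0.0, 14.0, 46.6, 89.5, 80.2, 72.0, 64.5, 57.9, 51.9, 0.0 cfs.
ΣQ_DR = 476.6 cfs.
With Δt = 1.5 h = 5400 s, V = ΣQ_DR · Δt = 476.6 × 5400 = 2.57 × 10^6 ft³ = 59.1 acre-ft.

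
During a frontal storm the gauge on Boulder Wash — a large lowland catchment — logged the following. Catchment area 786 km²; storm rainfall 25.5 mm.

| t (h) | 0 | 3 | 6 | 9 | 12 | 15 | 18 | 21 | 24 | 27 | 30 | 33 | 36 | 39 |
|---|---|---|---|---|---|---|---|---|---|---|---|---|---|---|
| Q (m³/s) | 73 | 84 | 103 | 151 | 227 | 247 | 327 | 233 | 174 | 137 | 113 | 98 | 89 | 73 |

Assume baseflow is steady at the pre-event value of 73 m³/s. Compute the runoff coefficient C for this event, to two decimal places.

C ≈ 0.60

ΣQ_DR = 1107 m³/s; V = ΣQ_DR·Δt = 1.196 × 10^7 m³.
Runoff depth d = V / A = 15.21 mm.
C = d / P = 15.21 / 25.5 = 0.60.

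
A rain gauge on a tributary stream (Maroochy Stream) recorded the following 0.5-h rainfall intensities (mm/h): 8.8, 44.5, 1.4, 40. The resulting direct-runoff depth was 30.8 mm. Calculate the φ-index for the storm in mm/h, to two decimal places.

φ ≈ 11.45 mm/h

Only the 2 blocks with intensity above φ contribute runoff: 44.5, 40 mm/h.
Σ(I−φ)·Δt = d  ⇒  (44.5+40 − 2φ)·0.5 = 30.8
φ = (84.50 − 30.8/0.5) / 2 = 11.45 mm/h.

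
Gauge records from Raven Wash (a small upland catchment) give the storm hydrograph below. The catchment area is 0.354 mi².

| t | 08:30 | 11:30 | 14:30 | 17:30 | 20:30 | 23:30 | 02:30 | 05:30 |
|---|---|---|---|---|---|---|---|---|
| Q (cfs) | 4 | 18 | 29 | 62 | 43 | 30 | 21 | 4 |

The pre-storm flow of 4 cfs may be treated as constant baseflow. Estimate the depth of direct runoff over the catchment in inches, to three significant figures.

d ≈ 2.35 in

Direct runoff: 0.0, 14.0, 25.0, 58.0, 39.0, 26.0, 17.0, 0.0 cfs; ΣQ_DR = 179.0 cfs.
V = ΣQ_DR · Δt = 179.0 × 10800 s = 1.933 × 10^6 ft³.
Over A = 0.354 mi², depth = V / A = 2.35 in.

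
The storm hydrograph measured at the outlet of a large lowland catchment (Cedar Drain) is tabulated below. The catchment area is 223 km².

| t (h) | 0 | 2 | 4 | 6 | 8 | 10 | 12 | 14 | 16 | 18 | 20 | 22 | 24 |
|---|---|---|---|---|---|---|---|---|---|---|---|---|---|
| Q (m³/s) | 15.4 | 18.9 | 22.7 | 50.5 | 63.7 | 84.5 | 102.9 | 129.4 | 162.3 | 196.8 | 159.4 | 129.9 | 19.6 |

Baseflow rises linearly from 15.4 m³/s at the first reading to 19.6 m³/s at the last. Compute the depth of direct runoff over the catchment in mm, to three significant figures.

d ≈ 30.0 mm

Direct runoff: 0.00, 3.15, 6.60, 34.05, 46.90, 67.35, 85.40, 111.55, 144.10, 178.25, 140.50, 110.65, 0.00 m³/s; ΣQ_DR = 928.5 m³/s.
V = ΣQ_DR · Δt = 928.5 × 7200 s = 6.685 × 10^6 m³.
Over A = 223 km², depth = V / A = 30.0 mm.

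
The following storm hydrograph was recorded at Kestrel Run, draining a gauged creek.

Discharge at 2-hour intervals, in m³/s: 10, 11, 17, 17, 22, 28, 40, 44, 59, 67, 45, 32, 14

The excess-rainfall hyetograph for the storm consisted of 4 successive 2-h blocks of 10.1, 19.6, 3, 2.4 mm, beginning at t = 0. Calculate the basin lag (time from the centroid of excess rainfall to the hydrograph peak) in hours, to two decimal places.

Centroid of excess rainfall: t_c = Σ P_i·t̄_i / ΣP_i = 2.8689 h (block centres at 1, 3, 5, 7 h).
Hydrograph peak occurs at t = 18 h, so basin lag t_L = 18 − 2.8689 = 15.13 h.

t_L ≈ 15.13 h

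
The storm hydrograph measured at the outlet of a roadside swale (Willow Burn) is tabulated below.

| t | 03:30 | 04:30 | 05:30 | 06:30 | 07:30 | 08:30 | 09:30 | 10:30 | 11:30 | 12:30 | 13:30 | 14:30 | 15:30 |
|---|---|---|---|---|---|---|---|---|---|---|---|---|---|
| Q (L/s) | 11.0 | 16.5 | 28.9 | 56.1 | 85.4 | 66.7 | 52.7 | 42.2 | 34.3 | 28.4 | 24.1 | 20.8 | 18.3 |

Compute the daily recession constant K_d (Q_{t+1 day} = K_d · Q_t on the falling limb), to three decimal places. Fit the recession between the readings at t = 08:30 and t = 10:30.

K_d ≈ 0.004

Between t = 08:30 and t = 10:30 the flow falls from 66.7 to 42.2 L/s over 2×1 h = 2 h.
Per-interval ratio K = (42.2/66.7)^(1/2) = 0.7954; K_d = K^(24/1) = 0.004.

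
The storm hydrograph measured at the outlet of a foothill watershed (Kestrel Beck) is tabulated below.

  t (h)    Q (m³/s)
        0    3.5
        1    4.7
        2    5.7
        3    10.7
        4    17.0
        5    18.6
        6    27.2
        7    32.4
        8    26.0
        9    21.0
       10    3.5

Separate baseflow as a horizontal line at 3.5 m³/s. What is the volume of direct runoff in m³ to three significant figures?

Direct-runoff ordinates (Q − Q_b): 0.0, 1.2, 2.2, 7.2, 13.5, 15.1, 23.7, 28.9, 22.5, 17.5, 0.0 m³/s.
ΣQ_DR = 131.8 m³/s.
With Δt = 1 h = 3600 s, V = ΣQ_DR · Δt = 131.8 × 3600 = 4.74 × 10^5 m³.

V ≈ 4.74 × 10^5 m³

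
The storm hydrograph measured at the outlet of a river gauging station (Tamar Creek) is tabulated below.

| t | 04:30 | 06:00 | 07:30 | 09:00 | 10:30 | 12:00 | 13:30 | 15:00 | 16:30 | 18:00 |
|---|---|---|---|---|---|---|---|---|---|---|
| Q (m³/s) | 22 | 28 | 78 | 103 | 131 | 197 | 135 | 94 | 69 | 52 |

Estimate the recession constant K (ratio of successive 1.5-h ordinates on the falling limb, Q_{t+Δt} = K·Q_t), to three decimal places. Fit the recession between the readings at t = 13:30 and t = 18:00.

Using the recession-limb readings at t = 13:30 and t = 18:00: Q falls from 135 to 52 m³/s over 3 intervals.
K = (Q₂/Q₁)^(1/3) = (52/135)^(1/3) = 0.728.

K ≈ 0.728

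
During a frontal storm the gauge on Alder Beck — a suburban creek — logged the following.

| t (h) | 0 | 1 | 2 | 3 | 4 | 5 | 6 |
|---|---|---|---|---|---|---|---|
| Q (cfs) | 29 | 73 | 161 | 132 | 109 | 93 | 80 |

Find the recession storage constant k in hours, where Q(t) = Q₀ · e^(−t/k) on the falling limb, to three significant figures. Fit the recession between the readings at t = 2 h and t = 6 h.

On the falling limb, Q drops from 161 to 80 cfs between t = 2 h and t = 6 h (Δt = 4 h).
k = −Δt / ln(Q₂/Q₁) = −4 / ln(80/161) = 5.72 h.

k ≈ 5.72 h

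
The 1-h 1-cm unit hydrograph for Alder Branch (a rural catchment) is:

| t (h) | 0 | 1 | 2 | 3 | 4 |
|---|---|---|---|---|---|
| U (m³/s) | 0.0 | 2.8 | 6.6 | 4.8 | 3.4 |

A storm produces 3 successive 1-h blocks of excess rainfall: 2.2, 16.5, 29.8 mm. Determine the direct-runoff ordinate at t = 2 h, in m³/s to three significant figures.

Q ≈ 6.07 m³/s

By discrete convolution, Q_j = Σ (P_i / 10 mm) · U_{j−i}.
At t = 2 h (j=2): Q = (2.2/10)·6.6 + (16.5/10)·2.8 + (29.8/10)·0.0 = 6.07 m³/s.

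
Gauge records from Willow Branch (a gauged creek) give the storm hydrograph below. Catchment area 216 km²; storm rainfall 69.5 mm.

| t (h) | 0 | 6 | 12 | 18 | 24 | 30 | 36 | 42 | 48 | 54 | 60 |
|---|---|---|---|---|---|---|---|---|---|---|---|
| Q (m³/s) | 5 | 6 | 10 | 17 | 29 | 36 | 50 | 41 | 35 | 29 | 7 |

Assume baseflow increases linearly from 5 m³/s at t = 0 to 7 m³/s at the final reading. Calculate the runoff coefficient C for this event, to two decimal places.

ΣQ_DR = 199.0 m³/s; V = ΣQ_DR·Δt = 4.298 × 10^6 m³.
Runoff depth d = V / A = 19.90 mm.
C = d / P = 19.90 / 69.5 = 0.29.

C ≈ 0.29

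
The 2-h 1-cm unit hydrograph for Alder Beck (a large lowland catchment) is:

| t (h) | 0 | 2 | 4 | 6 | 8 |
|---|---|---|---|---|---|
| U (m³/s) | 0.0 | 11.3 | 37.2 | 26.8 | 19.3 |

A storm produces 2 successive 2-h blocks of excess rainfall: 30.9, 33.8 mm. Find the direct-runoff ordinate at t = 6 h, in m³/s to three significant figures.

By discrete convolution, Q_j = Σ (P_i / 10 mm) · U_{j−i}.
At t = 6 h (j=3): Q = (30.9/10)·26.8 + (33.8/10)·37.2 = 209 m³/s.

Q ≈ 209 m³/s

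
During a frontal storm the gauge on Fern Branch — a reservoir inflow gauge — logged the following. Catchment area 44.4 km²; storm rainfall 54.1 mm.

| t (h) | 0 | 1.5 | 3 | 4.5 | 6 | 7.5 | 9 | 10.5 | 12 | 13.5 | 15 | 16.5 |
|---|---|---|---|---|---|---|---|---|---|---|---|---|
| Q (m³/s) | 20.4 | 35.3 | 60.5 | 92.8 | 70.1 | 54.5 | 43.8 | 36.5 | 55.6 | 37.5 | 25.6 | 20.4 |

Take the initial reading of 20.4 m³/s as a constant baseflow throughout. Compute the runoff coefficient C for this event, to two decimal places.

C ≈ 0.69

ΣQ_DR = 308.2 m³/s; V = ΣQ_DR·Δt = 1.664 × 10^6 m³.
Runoff depth d = V / A = 37.48 mm.
C = d / P = 37.48 / 54.1 = 0.69.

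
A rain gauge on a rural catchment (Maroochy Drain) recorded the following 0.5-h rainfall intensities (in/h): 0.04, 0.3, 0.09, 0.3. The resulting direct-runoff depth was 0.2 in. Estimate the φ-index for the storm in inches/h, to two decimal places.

φ ≈ 0.10 in/h

Only the 2 blocks with intensity above φ contribute runoff: 0.3, 0.3 in/h.
Σ(I−φ)·Δt = d  ⇒  (0.3+0.3 − 2φ)·0.5 = 0.2
φ = (0.6000 − 0.2/0.5) / 2 = 0.10 in/h.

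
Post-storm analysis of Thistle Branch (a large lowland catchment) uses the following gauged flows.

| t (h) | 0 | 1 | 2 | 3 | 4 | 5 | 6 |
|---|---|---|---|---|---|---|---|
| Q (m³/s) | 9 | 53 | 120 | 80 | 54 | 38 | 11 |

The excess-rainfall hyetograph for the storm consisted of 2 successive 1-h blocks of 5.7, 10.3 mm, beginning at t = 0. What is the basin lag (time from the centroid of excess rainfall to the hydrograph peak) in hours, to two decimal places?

t_L ≈ 0.86 h

Centroid of excess rainfall: t_c = Σ P_i·t̄_i / ΣP_i = 1.1438 h (block centres at 0.5, 1.5 h).
Hydrograph peak occurs at t = 2 h, so basin lag t_L = 2 − 1.1438 = 0.86 h.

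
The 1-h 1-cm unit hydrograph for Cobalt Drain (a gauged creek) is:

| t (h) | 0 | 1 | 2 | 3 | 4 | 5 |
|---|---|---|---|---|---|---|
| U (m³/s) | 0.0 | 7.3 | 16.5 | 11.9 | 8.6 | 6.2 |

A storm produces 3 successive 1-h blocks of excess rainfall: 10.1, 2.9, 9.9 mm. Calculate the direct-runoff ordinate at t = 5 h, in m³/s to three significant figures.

Q ≈ 20.5 m³/s

By discrete convolution, Q_j = Σ (P_i / 10 mm) · U_{j−i}.
At t = 5 h (j=5): Q = (10.1/10)·6.2 + (2.9/10)·8.6 + (9.9/10)·11.9 = 20.5 m³/s.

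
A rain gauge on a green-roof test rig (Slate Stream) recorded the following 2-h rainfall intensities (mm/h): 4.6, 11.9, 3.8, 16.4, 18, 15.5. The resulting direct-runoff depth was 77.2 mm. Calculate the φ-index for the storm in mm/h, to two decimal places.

φ ≈ 5.80 mm/h

Only the 4 blocks with intensity above φ contribute runoff: 11.9, 16.4, 18, 15.5 mm/h.
Σ(I−φ)·Δt = d  ⇒  (11.9+16.4+18+15.5 − 4φ)·2 = 77.2
φ = (61.80 − 77.2/2) / 4 = 5.80 mm/h.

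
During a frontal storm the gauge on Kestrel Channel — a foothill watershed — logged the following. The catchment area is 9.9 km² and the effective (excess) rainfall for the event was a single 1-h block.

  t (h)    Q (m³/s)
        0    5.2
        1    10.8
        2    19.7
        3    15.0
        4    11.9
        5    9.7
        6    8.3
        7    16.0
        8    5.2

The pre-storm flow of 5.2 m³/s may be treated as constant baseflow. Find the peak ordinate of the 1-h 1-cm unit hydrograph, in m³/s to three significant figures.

U_p ≈ 7.25 m³/s

Direct runoff: 0.0, 5.6, 14.5, 9.8, 6.7, 4.5, 3.1, 10.8, 0.0 m³/s; ΣQ_DR = 55.00 m³/s, peak = 14.5 m³/s.
Runoff depth d = ΣQ_DR·Δt / A = 55.00 × 3600 / (9.9 km²) = 20.00 mm.
The 1-cm UH is the DRH scaled by (10 mm)/d, so U_p = 14.5 × 10/20.00 = 7.25 m³/s.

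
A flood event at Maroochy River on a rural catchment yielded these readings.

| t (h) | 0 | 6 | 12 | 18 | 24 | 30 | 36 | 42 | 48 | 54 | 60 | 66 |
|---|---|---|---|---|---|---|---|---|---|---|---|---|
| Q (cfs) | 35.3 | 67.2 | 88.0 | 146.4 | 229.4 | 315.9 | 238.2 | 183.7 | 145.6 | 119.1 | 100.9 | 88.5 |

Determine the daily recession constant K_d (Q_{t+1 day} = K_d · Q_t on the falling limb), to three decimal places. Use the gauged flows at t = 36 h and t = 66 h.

Between t = 36 h and t = 66 h the flow falls from 238.2 to 88.5 cfs over 5×6 h = 30 h.
Per-interval ratio K = (88.5/238.2)^(1/5) = 0.8204; K_d = K^(24/6) = 0.453.

K_d ≈ 0.453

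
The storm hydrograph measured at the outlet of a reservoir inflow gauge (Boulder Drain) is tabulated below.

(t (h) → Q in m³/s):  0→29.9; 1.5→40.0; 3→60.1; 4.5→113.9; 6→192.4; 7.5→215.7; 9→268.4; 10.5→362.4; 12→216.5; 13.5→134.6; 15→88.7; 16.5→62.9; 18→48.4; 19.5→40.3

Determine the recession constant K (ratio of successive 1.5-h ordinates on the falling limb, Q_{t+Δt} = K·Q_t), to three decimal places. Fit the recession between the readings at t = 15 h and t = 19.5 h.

Using the recession-limb readings at t = 15 h and t = 19.5 h: Q falls from 88.7 to 40.3 m³/s over 3 intervals.
K = (Q₂/Q₁)^(1/3) = (40.3/88.7)^(1/3) = 0.769.

K ≈ 0.769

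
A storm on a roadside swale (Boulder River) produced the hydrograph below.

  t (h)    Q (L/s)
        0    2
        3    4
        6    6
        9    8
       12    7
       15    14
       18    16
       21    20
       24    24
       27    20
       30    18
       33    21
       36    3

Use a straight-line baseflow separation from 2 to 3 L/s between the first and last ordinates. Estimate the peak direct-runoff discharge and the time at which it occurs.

Q_p = 21.33 L/s at t = 24 h

Subtracting baseflow gives direct-runoff ordinates: 0.00, 1.92, 3.83, 5.75, 4.67, 11.58, 13.50, 17.42, 21.33, 17.25, 15.17, 18.08, 0.00 L/s.
The maximum is 21.33 L/s, occurring at the reading for t = 24 h.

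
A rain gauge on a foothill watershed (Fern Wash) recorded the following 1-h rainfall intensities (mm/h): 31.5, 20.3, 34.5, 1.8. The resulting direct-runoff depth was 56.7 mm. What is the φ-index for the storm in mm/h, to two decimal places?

Only the 3 blocks with intensity above φ contribute runoff: 31.5, 20.3, 34.5 mm/h.
Σ(I−φ)·Δt = d  ⇒  (31.5+20.3+34.5 − 3φ)·1 = 56.7
φ = (86.30 − 56.7/1) / 3 = 9.87 mm/h.

φ ≈ 9.87 mm/h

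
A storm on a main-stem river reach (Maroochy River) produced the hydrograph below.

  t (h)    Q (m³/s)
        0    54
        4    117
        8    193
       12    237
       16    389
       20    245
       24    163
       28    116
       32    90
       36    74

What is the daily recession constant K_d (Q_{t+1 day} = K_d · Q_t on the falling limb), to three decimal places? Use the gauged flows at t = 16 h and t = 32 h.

Between t = 16 h and t = 32 h the flow falls from 389 to 90 m³/s over 4×4 h = 16 h.
Per-interval ratio K = (90/389)^(1/4) = 0.6935; K_d = K^(24/4) = 0.111.

K_d ≈ 0.111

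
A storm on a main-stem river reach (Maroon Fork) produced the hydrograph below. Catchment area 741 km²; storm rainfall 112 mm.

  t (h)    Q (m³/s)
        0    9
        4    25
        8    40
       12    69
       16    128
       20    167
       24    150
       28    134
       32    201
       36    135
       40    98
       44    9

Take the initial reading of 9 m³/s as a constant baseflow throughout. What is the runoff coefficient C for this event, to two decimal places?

ΣQ_DR = 1057 m³/s; V = ΣQ_DR·Δt = 1.522 × 10^7 m³.
Runoff depth d = V / A = 20.54 mm.
C = d / P = 20.54 / 112 = 0.18.

C ≈ 0.18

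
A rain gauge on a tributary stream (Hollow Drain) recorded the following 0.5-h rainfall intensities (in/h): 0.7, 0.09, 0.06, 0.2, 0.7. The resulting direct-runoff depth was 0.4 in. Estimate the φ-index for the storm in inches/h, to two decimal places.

φ ≈ 0.30 in/h

Only the 2 blocks with intensity above φ contribute runoff: 0.7, 0.7 in/h.
Σ(I−φ)·Δt = d  ⇒  (0.7+0.7 − 2φ)·0.5 = 0.4
φ = (1.400 − 0.4/0.5) / 2 = 0.30 in/h.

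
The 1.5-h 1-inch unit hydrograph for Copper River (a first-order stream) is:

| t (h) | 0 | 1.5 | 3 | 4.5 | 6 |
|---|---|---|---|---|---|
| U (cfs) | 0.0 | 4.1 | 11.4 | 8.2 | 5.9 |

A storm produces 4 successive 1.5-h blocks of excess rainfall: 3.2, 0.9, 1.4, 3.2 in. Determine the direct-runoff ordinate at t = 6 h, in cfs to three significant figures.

By discrete convolution, Q_j = Σ (P_i / 1 in) · U_{j−i}.
At t = 6 h (j=4): Q = (3.2/1)·5.9 + (0.9/1)·8.2 + (1.4/1)·11.4 + (3.2/1)·4.1 = 55.3 cfs.

Q ≈ 55.3 cfs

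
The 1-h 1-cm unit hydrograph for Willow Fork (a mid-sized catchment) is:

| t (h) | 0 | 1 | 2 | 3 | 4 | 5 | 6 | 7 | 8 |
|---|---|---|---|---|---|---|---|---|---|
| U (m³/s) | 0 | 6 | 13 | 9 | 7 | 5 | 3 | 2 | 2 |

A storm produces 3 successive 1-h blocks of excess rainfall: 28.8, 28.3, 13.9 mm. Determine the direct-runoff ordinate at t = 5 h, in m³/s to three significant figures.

By discrete convolution, Q_j = Σ (P_i / 10 mm) · U_{j−i}.
At t = 5 h (j=5): Q = (28.8/10)·5 + (28.3/10)·7 + (13.9/10)·9 = 46.7 m³/s.

Q ≈ 46.7 m³/s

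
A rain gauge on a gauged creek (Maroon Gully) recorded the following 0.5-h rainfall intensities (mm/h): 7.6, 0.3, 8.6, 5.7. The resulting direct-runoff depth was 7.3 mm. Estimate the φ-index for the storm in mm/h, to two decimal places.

Only the 3 blocks with intensity above φ contribute runoff: 7.6, 8.6, 5.7 mm/h.
Σ(I−φ)·Δt = d  ⇒  (7.6+8.6+5.7 − 3φ)·0.5 = 7.3
φ = (21.90 − 7.3/0.5) / 3 = 2.43 mm/h.

φ ≈ 2.43 mm/h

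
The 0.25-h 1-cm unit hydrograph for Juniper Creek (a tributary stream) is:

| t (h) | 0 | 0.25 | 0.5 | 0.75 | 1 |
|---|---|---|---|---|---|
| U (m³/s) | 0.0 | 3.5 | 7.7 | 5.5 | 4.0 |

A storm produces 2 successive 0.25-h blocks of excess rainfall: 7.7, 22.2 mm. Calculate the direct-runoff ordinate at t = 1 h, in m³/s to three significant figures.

By discrete convolution, Q_j = Σ (P_i / 10 mm) · U_{j−i}.
At t = 1 h (j=4): Q = (7.7/10)·4.0 + (22.2/10)·5.5 = 15.3 m³/s.

Q ≈ 15.3 m³/s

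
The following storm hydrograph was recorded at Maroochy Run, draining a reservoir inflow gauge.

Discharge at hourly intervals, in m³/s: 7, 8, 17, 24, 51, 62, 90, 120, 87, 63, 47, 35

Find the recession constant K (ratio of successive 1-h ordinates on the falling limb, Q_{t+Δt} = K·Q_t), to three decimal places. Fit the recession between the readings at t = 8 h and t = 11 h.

Using the recession-limb readings at t = 8 h and t = 11 h: Q falls from 87 to 35 m³/s over 3 intervals.
K = (Q₂/Q₁)^(1/3) = (35/87)^(1/3) = 0.738.

K ≈ 0.738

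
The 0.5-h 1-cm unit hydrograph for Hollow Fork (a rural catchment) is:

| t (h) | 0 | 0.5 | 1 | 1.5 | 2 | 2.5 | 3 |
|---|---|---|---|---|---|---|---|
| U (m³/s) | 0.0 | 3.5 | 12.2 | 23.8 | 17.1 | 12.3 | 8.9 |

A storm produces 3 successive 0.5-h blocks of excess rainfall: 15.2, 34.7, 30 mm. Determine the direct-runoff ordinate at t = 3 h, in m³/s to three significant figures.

Q ≈ 108 m³/s

By discrete convolution, Q_j = Σ (P_i / 10 mm) · U_{j−i}.
At t = 3 h (j=6): Q = (15.2/10)·8.9 + (34.7/10)·12.3 + (30/10)·17.1 = 108 m³/s.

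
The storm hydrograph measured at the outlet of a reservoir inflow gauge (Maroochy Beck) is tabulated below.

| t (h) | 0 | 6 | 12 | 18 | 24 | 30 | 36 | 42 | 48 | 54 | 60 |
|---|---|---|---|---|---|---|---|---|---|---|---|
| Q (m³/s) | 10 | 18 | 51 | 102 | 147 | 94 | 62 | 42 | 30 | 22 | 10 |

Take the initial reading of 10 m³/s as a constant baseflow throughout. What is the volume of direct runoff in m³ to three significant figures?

Direct-runoff ordinates (Q − Q_b): 0.0, 8.0, 41.0, 92.0, 137.0, 84.0, 52.0, 32.0, 20.0, 12.0, 0.0 m³/s.
ΣQ_DR = 478.0 m³/s.
With Δt = 6 h = 21600 s, V = ΣQ_DR · Δt = 478.0 × 21600 = 1.03 × 10^7 m³.

V ≈ 1.03 × 10^7 m³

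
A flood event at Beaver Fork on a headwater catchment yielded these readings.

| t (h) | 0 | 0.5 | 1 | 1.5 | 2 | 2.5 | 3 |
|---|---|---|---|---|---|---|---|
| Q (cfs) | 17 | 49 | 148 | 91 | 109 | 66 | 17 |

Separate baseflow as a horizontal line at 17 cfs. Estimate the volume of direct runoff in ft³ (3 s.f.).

Direct-runoff ordinates (Q − Q_b): 0.0, 32.0, 131.0, 74.0, 92.0, 49.0, 0.0 cfs.
ΣQ_DR = 378.0 cfs.
With Δt = 0.5 h = 1800 s, V = ΣQ_DR · Δt = 378.0 × 1800 = 6.80 × 10^5 ft³.

V ≈ 6.80 × 10^5 ft³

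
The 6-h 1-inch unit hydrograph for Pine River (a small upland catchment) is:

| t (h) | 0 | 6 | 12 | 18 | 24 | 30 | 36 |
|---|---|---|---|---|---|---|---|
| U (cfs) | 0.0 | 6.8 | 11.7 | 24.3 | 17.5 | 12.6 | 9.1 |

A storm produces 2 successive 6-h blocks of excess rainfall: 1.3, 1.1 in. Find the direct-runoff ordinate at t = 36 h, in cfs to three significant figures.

By discrete convolution, Q_j = Σ (P_i / 1 in) · U_{j−i}.
At t = 36 h (j=6): Q = (1.3/1)·9.1 + (1.1/1)·12.6 = 25.7 cfs.

Q ≈ 25.7 cfs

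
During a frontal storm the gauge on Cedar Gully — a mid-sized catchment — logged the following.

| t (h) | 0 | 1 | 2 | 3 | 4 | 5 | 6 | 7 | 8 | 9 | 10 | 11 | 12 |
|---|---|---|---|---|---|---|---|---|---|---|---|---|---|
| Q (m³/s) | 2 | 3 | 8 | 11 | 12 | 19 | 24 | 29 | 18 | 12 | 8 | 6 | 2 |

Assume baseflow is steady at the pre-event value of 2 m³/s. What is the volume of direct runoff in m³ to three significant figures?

V ≈ 4.61 × 10^5 m³

Direct-runoff ordinates (Q − Q_b): 0.0, 1.0, 6.0, 9.0, 10.0, 17.0, 22.0, 27.0, 16.0, 10.0, 6.0, 4.0, 0.0 m³/s.
ΣQ_DR = 128.0 m³/s.
With Δt = 1 h = 3600 s, V = ΣQ_DR · Δt = 128.0 × 3600 = 4.61 × 10^5 m³.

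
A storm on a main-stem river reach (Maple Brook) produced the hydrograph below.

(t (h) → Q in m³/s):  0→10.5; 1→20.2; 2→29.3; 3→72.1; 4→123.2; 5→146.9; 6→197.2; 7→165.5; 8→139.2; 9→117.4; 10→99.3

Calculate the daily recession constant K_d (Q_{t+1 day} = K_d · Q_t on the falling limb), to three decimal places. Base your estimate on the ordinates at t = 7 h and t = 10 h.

K_d ≈ 0.017

Between t = 7 h and t = 10 h the flow falls from 165.5 to 99.3 m³/s over 3×1 h = 3 h.
Per-interval ratio K = (99.3/165.5)^(1/3) = 0.8434; K_d = K^(24/1) = 0.017.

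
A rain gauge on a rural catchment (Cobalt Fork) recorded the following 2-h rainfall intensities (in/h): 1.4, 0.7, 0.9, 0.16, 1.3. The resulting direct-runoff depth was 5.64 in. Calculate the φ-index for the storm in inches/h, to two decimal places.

φ ≈ 0.37 in/h

Only the 4 blocks with intensity above φ contribute runoff: 1.4, 0.7, 0.9, 1.3 in/h.
Σ(I−φ)·Δt = d  ⇒  (1.4+0.7+0.9+1.3 − 4φ)·2 = 5.64
φ = (4.300 − 5.64/2) / 4 = 0.37 in/h.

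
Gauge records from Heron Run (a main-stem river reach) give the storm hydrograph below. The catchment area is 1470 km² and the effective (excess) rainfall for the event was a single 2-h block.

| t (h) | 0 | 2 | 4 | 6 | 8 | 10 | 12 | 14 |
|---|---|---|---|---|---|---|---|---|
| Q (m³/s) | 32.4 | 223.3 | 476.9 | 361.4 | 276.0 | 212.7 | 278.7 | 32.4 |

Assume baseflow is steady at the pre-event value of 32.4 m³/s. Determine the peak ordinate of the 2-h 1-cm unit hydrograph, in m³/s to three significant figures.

Direct runoff: 0.0, 190.9, 444.5, 329.0, 243.6, 180.3, 246.3, 0.0 m³/s; ΣQ_DR = 1635 m³/s, peak = 444.5 m³/s.
Runoff depth d = ΣQ_DR·Δt / A = 1635 × 7200 / (1470 km²) = 8.006 mm.
The 1-cm UH is the DRH scaled by (10 mm)/d, so U_p = 444.5 × 10/8.006 = 555 m³/s.

U_p ≈ 555 m³/s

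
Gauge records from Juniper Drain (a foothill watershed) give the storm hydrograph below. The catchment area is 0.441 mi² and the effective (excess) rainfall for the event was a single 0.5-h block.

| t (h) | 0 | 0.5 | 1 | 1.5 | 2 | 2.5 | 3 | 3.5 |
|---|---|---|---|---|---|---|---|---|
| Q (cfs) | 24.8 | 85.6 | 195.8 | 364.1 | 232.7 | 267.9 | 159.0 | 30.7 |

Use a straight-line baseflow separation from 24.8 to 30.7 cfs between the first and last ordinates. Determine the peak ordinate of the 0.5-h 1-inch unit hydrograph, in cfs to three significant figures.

U_p ≈ 168 cfs

Direct runoff: 0.00, 59.96, 169.31, 336.77, 204.53, 238.89, 129.14, 0.00 cfs; ΣQ_DR = 1139 cfs, peak = 336.77 cfs.
Runoff depth d = ΣQ_DR·Δt / A = 1139 × 1800 / (0.441 mi²) = 2.000 in.
The 1-inch UH is the DRH scaled by (1 in)/d, so U_p = 336.77 × 1/2.000 = 168 cfs.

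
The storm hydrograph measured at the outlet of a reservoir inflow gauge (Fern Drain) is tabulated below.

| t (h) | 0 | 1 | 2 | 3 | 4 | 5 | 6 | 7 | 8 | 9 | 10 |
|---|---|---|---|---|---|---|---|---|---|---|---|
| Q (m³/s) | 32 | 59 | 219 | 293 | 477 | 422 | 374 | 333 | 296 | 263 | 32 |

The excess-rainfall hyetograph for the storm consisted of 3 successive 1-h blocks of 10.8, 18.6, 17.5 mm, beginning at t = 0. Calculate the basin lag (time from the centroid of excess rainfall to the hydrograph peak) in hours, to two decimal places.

t_L ≈ 2.36 h

Centroid of excess rainfall: t_c = Σ P_i·t̄_i / ΣP_i = 1.6429 h (block centres at 0.5, 1.5, 2.5 h).
Hydrograph peak occurs at t = 4 h, so basin lag t_L = 4 − 1.6429 = 2.36 h.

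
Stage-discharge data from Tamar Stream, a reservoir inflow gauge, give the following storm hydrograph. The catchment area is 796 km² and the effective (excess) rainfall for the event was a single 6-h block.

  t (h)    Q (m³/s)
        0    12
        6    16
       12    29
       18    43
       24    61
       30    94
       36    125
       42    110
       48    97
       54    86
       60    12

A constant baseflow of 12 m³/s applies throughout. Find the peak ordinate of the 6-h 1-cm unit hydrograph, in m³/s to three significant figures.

Direct runoff: 0.0, 4.0, 17.0, 31.0, 49.0, 82.0, 113.0, 98.0, 85.0, 74.0, 0.0 m³/s; ΣQ_DR = 553.0 m³/s, peak = 113.0 m³/s.
Runoff depth d = ΣQ_DR·Δt / A = 553.0 × 21600 / (796 km²) = 15.01 mm.
The 1-cm UH is the DRH scaled by (10 mm)/d, so U_p = 113.0 × 10/15.01 = 75.3 m³/s.

U_p ≈ 75.3 m³/s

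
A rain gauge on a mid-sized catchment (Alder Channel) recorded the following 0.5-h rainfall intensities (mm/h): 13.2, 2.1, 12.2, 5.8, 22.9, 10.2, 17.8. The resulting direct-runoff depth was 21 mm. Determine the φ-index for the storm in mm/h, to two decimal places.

Only the 5 blocks with intensity above φ contribute runoff: 13.2, 12.2, 22.9, 10.2, 17.8 mm/h.
Σ(I−φ)·Δt = d  ⇒  (13.2+12.2+22.9+10.2+17.8 − 5φ)·0.5 = 21
φ = (76.30 − 21/0.5) / 5 = 6.86 mm/h.

φ ≈ 6.86 mm/h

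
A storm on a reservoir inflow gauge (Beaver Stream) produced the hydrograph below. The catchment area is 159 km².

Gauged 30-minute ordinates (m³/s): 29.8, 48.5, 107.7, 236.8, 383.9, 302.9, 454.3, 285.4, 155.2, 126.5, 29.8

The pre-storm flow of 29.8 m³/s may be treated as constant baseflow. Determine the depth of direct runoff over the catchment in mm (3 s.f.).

Direct runoff: 0.0, 18.7, 77.9, 207.0, 354.1, 273.1, 424.5, 255.6, 125.4, 96.7, 0.0 m³/s; ΣQ_DR = 1833 m³/s.
V = ΣQ_DR · Δt = 1833 × 1800 s = 3.299 × 10^6 m³.
Over A = 159 km², depth = V / A = 20.8 mm.

d ≈ 20.8 mm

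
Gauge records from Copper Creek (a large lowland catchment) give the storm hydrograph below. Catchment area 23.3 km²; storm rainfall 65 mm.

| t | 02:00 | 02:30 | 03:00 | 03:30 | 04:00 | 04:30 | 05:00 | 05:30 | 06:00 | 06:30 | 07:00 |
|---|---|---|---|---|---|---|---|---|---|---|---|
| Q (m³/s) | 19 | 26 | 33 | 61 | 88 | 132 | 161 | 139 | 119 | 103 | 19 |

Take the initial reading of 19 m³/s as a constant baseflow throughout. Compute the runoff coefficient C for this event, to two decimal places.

ΣQ_DR = 691.0 m³/s; V = ΣQ_DR·Δt = 1.244 × 10^6 m³.
Runoff depth d = V / A = 53.38 mm.
C = d / P = 53.38 / 65 = 0.82.

C ≈ 0.82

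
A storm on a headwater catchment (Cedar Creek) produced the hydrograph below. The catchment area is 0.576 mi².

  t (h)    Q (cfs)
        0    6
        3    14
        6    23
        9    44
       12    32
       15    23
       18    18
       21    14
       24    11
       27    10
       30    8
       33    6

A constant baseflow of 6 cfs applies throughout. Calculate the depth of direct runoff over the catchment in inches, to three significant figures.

Direct runoff: 0.0, 8.0, 17.0, 38.0, 26.0, 17.0, 12.0, 8.0, 5.0, 4.0, 2.0, 0.0 cfs; ΣQ_DR = 137.0 cfs.
V = ΣQ_DR · Δt = 137.0 × 10800 s = 1.480 × 10^6 ft³.
Over A = 0.576 mi², depth = V / A = 1.11 in.

d ≈ 1.11 in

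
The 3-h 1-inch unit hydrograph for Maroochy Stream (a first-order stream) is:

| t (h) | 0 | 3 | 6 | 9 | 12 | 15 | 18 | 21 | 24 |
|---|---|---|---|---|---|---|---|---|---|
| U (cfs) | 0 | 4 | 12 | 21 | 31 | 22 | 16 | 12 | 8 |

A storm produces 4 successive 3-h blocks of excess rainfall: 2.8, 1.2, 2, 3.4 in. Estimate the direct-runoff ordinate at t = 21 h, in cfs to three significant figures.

By discrete convolution, Q_j = Σ (P_i / 1 in) · U_{j−i}.
At t = 21 h (j=7): Q = (2.8/1)·12 + (1.2/1)·16 + (2/1)·22 + (3.4/1)·31 = 202 cfs.

Q ≈ 202 cfs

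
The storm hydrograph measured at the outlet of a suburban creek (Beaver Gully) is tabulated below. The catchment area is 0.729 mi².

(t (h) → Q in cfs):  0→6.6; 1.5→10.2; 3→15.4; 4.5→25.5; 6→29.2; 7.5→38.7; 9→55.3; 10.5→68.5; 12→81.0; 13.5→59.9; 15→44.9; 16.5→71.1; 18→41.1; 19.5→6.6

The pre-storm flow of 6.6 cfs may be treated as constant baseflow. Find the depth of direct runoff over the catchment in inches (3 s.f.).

Direct runoff: 0.0, 3.6, 8.8, 18.9, 22.6, 32.1, 48.7, 61.9, 74.4, 53.3, 38.3, 64.5, 34.5, 0.0 cfs; ΣQ_DR = 461.6 cfs.
V = ΣQ_DR · Δt = 461.6 × 5400 s = 2.493 × 10^6 ft³.
Over A = 0.729 mi², depth = V / A = 1.47 in.

d ≈ 1.47 in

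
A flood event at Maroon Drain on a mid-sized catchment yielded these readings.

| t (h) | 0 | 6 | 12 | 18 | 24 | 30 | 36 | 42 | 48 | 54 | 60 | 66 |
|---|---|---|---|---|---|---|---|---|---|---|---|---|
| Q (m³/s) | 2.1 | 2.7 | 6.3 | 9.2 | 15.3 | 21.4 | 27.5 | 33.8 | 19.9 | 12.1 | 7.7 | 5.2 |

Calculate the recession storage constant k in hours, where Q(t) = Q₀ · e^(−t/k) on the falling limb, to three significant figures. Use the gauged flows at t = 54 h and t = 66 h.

On the falling limb, Q drops from 12.1 to 5.2 m³/s between t = 54 h and t = 66 h (Δt = 12 h).
k = −Δt / ln(Q₂/Q₁) = −12 / ln(5.2/12.1) = 14.2 h.

k ≈ 14.2 h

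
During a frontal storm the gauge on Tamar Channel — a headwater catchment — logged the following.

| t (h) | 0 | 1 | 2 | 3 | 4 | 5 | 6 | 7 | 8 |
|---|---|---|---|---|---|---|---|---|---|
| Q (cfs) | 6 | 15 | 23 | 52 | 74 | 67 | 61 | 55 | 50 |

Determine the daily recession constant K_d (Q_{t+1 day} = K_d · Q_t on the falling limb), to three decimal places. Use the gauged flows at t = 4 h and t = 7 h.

Between t = 4 h and t = 7 h the flow falls from 74 to 55 cfs over 3×1 h = 3 h.
Per-interval ratio K = (55/74)^(1/3) = 0.9058; K_d = K^(24/1) = 0.093.

K_d ≈ 0.093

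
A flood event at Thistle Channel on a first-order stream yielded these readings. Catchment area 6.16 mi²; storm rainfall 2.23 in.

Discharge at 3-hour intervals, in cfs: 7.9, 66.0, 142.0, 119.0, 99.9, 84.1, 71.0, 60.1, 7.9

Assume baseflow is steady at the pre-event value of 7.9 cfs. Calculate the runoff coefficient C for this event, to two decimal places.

C ≈ 0.20

ΣQ_DR = 586.8 cfs; V = ΣQ_DR·Δt = 6.337 × 10^6 ft³.
Runoff depth d = V / A = 0.4428 in.
C = d / P = 0.4428 / 2.23 = 0.20.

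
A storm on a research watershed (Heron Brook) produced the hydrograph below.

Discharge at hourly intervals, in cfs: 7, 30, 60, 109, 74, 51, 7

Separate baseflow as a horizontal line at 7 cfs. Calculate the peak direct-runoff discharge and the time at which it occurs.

Q_p = 102.0 cfs at t = 3 h

Subtracting baseflow gives direct-runoff ordinates: 0.0, 23.0, 53.0, 102.0, 67.0, 44.0, 0.0 cfs.
The maximum is 102.0 cfs, occurring at the reading for t = 3 h.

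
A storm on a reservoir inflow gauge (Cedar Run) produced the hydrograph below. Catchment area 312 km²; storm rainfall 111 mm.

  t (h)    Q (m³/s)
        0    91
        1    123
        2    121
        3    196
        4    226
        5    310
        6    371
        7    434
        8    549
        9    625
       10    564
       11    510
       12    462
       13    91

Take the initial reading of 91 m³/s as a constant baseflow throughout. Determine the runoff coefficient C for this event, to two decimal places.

ΣQ_DR = 3399 m³/s; V = ΣQ_DR·Δt = 1.224 × 10^7 m³.
Runoff depth d = V / A = 39.22 mm.
C = d / P = 39.22 / 111 = 0.35.

C ≈ 0.35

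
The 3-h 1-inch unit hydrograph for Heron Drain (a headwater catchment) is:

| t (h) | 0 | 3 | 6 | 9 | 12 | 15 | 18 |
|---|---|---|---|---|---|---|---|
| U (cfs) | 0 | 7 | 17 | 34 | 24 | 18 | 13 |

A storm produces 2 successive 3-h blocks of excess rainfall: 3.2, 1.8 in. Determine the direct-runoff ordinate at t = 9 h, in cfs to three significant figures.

By discrete convolution, Q_j = Σ (P_i / 1 in) · U_{j−i}.
At t = 9 h (j=3): Q = (3.2/1)·34 + (1.8/1)·17 = 139 cfs.

Q ≈ 139 cfs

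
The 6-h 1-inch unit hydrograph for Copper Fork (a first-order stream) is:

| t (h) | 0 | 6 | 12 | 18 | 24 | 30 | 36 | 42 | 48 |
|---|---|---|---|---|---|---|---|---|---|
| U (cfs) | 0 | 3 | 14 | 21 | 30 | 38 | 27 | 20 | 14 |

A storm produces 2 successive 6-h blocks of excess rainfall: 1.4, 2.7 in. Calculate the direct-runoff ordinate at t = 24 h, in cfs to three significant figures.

By discrete convolution, Q_j = Σ (P_i / 1 in) · U_{j−i}.
At t = 24 h (j=4): Q = (1.4/1)·30 + (2.7/1)·21 = 98.7 cfs.

Q ≈ 98.7 cfs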